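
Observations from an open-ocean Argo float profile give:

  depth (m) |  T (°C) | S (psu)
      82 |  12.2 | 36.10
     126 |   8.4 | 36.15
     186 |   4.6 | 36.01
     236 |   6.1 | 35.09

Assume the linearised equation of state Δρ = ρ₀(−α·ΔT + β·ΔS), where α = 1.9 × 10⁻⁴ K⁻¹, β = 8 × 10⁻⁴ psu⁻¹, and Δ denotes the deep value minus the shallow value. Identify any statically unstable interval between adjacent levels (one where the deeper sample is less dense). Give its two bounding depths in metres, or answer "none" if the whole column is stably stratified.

186–236 m

Evaluate Δρ/ρ₀ = −αΔT + βΔS across each adjacent pair:
  82–126 m: −αΔT+βΔS = −(1.9 × 10⁻⁴)(-3.8)+(8 × 10⁻⁴)(+0.05) = 7.6 × 10⁻⁴ → stable
  126–186 m: −αΔT+βΔS = −(1.9 × 10⁻⁴)(-3.8)+(8 × 10⁻⁴)(-0.14) = 6.1 × 10⁻⁴ → stable
  186–236 m: −αΔT+βΔS = −(1.9 × 10⁻⁴)(+1.5)+(8 × 10⁻⁴)(-0.92) = -1.0 × 10⁻³ → UNSTABLE
The 186–236 m interval has Δρ < 0: lighter water underlies denser water.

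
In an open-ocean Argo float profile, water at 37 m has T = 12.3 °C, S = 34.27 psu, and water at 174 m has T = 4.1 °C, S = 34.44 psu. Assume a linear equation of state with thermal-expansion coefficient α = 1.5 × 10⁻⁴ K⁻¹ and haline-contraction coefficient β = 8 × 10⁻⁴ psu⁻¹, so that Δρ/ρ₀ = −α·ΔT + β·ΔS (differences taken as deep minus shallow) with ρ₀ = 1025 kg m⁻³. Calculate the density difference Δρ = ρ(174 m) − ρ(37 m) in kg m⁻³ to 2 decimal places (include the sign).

+1.40 kg m⁻³

ΔT = -8.2 K, ΔS = +0.17 psu (deep − shallow).
Δρ/ρ₀ = −(1.5 × 10⁻⁴)(-8.2) + (8 × 10⁻⁴)(+0.17) = 1.366 × 10⁻³.
Δρ = 1025 × (1.366 × 10⁻³) = +1.40 kg m⁻³.
Positive Δρ: denser below, stable.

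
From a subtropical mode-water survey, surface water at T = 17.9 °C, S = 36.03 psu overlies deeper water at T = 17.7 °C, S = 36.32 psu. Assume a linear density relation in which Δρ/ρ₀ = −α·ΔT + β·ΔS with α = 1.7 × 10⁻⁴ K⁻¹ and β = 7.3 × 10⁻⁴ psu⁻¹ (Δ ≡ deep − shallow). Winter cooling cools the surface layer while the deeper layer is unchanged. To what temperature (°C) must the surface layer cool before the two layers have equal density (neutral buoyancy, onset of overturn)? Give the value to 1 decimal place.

Neutral buoyancy requires Δρ = 0, i.e. −α(T_deep − T_surf′) + β(S_deep − S_surf) = 0.
T_surf′ = T_deep − (β/α)·ΔS = 17.7 − (7.3 × 10⁻⁴/1.7 × 10⁻⁴)·(+0.29) = 16.455 °C.
Cooling required: 17.9 − (16.455) = 1.445 °C.

16.5 °C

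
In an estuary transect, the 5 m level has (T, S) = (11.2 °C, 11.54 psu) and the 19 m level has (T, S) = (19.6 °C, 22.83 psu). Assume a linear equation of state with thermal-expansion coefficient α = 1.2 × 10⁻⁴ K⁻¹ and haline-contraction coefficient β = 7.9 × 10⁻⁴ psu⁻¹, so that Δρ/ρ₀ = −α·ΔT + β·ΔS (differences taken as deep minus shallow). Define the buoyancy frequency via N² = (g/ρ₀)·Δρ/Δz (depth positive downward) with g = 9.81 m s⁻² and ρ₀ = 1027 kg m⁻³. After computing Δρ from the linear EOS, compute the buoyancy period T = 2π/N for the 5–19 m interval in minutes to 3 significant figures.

1.41 min

ΔT = +8.4 K, ΔS = +11.29 psu (deep − shallow).
Δρ/ρ₀ = −αΔT + βΔS = -1.008 × 10⁻³ + 8.9191 × 10⁻³ = 7.9111 × 10⁻³, so Δρ ≈ 8.125 kg m⁻³.
N² = (g/ρ₀)·Δρ/Δz = g·(Δρ/ρ₀)/Δz = 9.81 × 7.9111 × 10⁻³ / 14 = 5.5434 × 10⁻³ s⁻².
N = √(5.5434 × 10⁻³) = 0.074454 rad s⁻¹ → T = 2π/N = 84.390 s = 1.4065 min ≈ 1.41 min.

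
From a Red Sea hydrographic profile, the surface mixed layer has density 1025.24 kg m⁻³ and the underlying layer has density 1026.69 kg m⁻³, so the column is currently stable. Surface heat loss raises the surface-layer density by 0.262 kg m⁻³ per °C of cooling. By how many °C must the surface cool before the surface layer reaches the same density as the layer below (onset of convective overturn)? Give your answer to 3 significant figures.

Density deficit of the surface layer: 1026.69 − 1025.24 = 1.45 kg m⁻³.
Required change = 1.45 / 0.262 = 5.53 °C.

5.53 °C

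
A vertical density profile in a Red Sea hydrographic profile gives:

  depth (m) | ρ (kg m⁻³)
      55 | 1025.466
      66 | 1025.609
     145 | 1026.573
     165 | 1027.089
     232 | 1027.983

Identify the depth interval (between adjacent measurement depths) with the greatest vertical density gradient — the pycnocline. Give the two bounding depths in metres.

Compute the density gradient over each adjacent pair:
  55–66 m: Δρ/Δz = 0.143/11 = 0.013 kg m⁻⁴
  66–145 m: Δρ/Δz = 0.964/79 = 0.012 kg m⁻⁴
  145–165 m: Δρ/Δz = 0.516/20 = 0.026 kg m⁻⁴
  165–232 m: Δρ/Δz = 0.894/67 = 0.013 kg m⁻⁴
The largest gradient is in the 145–165 m interval — the pycnocline.

145–165 m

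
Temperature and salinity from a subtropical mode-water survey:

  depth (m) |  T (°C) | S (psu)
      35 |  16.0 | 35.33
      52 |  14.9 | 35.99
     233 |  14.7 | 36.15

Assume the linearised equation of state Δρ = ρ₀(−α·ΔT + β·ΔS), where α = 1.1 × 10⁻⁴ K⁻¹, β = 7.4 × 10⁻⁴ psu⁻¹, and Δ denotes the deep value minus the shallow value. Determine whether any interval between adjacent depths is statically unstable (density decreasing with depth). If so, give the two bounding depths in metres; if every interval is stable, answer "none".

none

Evaluate Δρ/ρ₀ = −αΔT + βΔS across each adjacent pair:
  35–52 m: −αΔT+βΔS = −(1.1 × 10⁻⁴)(-1.1)+(7.4 × 10⁻⁴)(+0.66) = 6.1 × 10⁻⁴ → stable
  52–233 m: −αΔT+βΔS = −(1.1 × 10⁻⁴)(-0.2)+(7.4 × 10⁻⁴)(+0.16) = 1.4 × 10⁻⁴ → stable
Every interval has Δρ > 0: the column is stably stratified throughout.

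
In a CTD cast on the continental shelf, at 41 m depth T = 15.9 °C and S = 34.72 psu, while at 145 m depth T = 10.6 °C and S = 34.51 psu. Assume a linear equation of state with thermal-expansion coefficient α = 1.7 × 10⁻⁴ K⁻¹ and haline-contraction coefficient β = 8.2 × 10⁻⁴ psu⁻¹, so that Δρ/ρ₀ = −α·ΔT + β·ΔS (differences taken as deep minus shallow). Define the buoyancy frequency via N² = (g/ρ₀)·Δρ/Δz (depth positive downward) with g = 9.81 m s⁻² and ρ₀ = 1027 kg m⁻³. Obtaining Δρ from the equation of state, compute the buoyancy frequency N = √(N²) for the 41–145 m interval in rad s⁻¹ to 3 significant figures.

ΔT = -5.3 K, ΔS = -0.21 psu (deep − shallow).
Δρ/ρ₀ = −αΔT + βΔS = 9.01 × 10⁻⁴ − 1.722 × 10⁻⁴ = 7.288 × 10⁻⁴, so Δρ ≈ 0.7485 kg m⁻³.
N² = (g/ρ₀)·Δρ/Δz = g·(Δρ/ρ₀)/Δz = 9.81 × 7.288 × 10⁻⁴ / 104 = 6.8745 × 10⁻⁵ s⁻².
N = √(6.8745 × 10⁻⁵) = 8.2913 × 10⁻³ rad s⁻¹ ≈ 8.29 × 10⁻³ rad s⁻¹.

8.29 × 10⁻³ rad s⁻¹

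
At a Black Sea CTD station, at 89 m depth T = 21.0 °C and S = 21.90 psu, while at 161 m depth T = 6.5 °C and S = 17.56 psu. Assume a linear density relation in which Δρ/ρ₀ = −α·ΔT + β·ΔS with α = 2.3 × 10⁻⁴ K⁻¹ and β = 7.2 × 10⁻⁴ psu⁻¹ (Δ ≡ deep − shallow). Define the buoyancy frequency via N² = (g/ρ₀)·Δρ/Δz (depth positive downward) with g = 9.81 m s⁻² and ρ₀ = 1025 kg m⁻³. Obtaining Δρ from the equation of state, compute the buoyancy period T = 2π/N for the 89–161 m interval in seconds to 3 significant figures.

ΔT = -14.5 K, ΔS = -4.34 psu (deep − shallow).
Δρ/ρ₀ = −αΔT + βΔS = 3.335 × 10⁻³ − 3.1248 × 10⁻³ = 2.102 × 10⁻⁴, so Δρ ≈ 0.2155 kg m⁻³.
N² = (g/ρ₀)·Δρ/Δz = g·(Δρ/ρ₀)/Δz = 9.81 × 2.102 × 10⁻⁴ / 72 = 2.8640 × 10⁻⁵ s⁻².
N = √(2.8640 × 10⁻⁵) = 5.3516 × 10⁻³ rad s⁻¹ → T = 2π/N = 1.1741 × 10³ s ≈ 1.17 × 10³ s.

1.17 × 10³ s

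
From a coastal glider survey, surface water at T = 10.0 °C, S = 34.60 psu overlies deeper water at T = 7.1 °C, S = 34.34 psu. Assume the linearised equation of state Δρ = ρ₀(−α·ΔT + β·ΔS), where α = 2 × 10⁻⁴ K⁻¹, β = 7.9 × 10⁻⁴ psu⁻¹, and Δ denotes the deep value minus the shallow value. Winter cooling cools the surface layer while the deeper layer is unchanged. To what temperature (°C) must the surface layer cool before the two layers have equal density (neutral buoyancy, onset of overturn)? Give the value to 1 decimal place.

8.1 °C

Neutral buoyancy requires Δρ = 0, i.e. −α(T_deep − T_surf′) + β(S_deep − S_surf) = 0.
T_surf′ = T_deep − (β/α)·ΔS = 7.1 − (7.9 × 10⁻⁴/2 × 10⁻⁴)·(-0.26) = 8.127 °C.
Cooling required: 10.0 − (8.127) = 1.873 °C.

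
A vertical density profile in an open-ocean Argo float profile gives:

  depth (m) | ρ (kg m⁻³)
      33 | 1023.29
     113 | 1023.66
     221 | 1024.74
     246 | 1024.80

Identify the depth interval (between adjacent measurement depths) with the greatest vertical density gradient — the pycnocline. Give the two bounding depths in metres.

Compute the density gradient over each adjacent pair:
  33–113 m: Δρ/Δz = 0.37/80 = 4.6 × 10⁻³ kg m⁻⁴
  113–221 m: Δρ/Δz = 1.08/108 = 0.010 kg m⁻⁴
  221–246 m: Δρ/Δz = 0.06/25 = 2.4 × 10⁻³ kg m⁻⁴
The largest gradient is in the 113–221 m interval — the pycnocline.

113–221 m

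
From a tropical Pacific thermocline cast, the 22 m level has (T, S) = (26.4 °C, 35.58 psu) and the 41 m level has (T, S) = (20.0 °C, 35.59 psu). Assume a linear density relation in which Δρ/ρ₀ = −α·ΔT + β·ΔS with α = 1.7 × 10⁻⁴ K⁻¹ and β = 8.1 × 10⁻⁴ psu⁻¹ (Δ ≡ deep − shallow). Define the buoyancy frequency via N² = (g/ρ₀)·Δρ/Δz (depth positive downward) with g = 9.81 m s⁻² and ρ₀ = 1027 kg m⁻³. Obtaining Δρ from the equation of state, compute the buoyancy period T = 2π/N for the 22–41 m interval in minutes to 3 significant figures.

4.40 min

ΔT = -6.4 K, ΔS = +0.01 psu (deep − shallow).
Δρ/ρ₀ = −αΔT + βΔS = 1.088 × 10⁻³ + 8.10 × 10⁻⁶ = 1.0961 × 10⁻³, so Δρ ≈ 1.126 kg m⁻³.
N² = (g/ρ₀)·Δρ/Δz = g·(Δρ/ρ₀)/Δz = 9.81 × 1.0961 × 10⁻³ / 19 = 5.6593 × 10⁻⁴ s⁻².
N = √(5.6593 × 10⁻⁴) = 0.023789 rad s⁻¹ → T = 2π/N = 264.12 s = 4.4020 min ≈ 4.40 min.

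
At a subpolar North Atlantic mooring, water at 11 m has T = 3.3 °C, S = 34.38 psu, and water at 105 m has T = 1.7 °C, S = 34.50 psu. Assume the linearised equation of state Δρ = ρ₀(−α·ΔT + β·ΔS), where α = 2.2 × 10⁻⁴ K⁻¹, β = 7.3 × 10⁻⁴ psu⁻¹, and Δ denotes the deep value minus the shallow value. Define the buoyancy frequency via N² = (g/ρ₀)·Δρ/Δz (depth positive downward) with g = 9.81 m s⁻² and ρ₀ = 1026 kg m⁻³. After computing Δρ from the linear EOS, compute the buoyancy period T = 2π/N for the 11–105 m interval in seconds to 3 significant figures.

ΔT = -1.6 K, ΔS = +0.12 psu (deep − shallow).
Δρ/ρ₀ = −αΔT + βΔS = 3.52 × 10⁻⁴ + 8.76 × 10⁻⁵ = 4.396 × 10⁻⁴, so Δρ ≈ 0.4510 kg m⁻³.
N² = (g/ρ₀)·Δρ/Δz = g·(Δρ/ρ₀)/Δz = 9.81 × 4.396 × 10⁻⁴ / 94 = 4.5877 × 10⁻⁵ s⁻².
N = √(4.5877 × 10⁻⁵) = 6.7733 × 10⁻³ rad s⁻¹ → T = 2π/N = 927.64 s ≈ 928 s.

928 s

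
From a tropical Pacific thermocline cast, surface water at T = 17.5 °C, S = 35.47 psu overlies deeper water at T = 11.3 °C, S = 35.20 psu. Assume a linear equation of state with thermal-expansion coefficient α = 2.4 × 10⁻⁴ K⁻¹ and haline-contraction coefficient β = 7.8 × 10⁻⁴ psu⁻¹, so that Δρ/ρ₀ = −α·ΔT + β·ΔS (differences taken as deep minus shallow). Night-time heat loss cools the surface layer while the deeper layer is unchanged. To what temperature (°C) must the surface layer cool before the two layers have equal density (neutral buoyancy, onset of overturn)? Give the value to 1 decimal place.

Neutral buoyancy requires Δρ = 0, i.e. −α(T_deep − T_surf′) + β(S_deep − S_surf) = 0.
T_surf′ = T_deep − (β/α)·ΔS = 11.3 − (7.8 × 10⁻⁴/2.4 × 10⁻⁴)·(-0.27) = 12.178 °C.
Cooling required: 17.5 − (12.178) = 5.322 °C.

12.2 °C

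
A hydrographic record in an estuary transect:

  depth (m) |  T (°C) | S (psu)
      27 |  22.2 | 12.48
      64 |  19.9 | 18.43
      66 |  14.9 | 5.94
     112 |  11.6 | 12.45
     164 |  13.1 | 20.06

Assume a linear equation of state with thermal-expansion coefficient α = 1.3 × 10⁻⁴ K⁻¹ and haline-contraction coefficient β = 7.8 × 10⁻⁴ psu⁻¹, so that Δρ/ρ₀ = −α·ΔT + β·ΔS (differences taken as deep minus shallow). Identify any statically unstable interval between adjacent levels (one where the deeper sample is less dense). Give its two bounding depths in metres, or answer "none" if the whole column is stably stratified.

Evaluate Δρ/ρ₀ = −αΔT + βΔS across each adjacent pair:
  27–64 m: −αΔT+βΔS = −(1.3 × 10⁻⁴)(-2.3)+(7.8 × 10⁻⁴)(+5.95) = 4.9 × 10⁻³ → stable
  64–66 m: −αΔT+βΔS = −(1.3 × 10⁻⁴)(-5.0)+(7.8 × 10⁻⁴)(-12.49) = -9.1 × 10⁻³ → UNSTABLE
  66–112 m: −αΔT+βΔS = −(1.3 × 10⁻⁴)(-3.3)+(7.8 × 10⁻⁴)(+6.51) = 5.5 × 10⁻³ → stable
  112–164 m: −αΔT+βΔS = −(1.3 × 10⁻⁴)(+1.5)+(7.8 × 10⁻⁴)(+7.61) = 5.7 × 10⁻³ → stable
The 64–66 m interval has Δρ < 0: lighter water underlies denser water.

64–66 m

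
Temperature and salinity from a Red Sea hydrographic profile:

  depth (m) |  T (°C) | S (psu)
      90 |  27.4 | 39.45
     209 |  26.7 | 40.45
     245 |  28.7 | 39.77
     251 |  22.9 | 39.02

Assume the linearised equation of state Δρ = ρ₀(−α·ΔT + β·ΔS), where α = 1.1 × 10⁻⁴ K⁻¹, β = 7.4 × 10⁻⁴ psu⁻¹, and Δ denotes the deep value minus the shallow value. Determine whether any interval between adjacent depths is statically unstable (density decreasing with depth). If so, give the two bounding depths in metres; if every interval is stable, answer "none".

Evaluate Δρ/ρ₀ = −αΔT + βΔS across each adjacent pair:
  90–209 m: −αΔT+βΔS = −(1.1 × 10⁻⁴)(-0.7)+(7.4 × 10⁻⁴)(+1.00) = 8.2 × 10⁻⁴ → stable
  209–245 m: −αΔT+βΔS = −(1.1 × 10⁻⁴)(+2.0)+(7.4 × 10⁻⁴)(-0.68) = -7.2 × 10⁻⁴ → UNSTABLE
  245–251 m: −αΔT+βΔS = −(1.1 × 10⁻⁴)(-5.8)+(7.4 × 10⁻⁴)(-0.75) = 8.3 × 10⁻⁵ → stable
The 209–245 m interval has Δρ < 0: lighter water underlies denser water.

209–245 m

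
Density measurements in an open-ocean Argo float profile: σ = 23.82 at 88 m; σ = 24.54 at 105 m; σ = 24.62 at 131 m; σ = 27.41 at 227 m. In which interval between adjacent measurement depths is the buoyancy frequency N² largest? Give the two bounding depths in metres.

Compute the density gradient over each adjacent pair:
  88–105 m: Δρ/Δz = 0.72/17 = 0.042 kg m⁻⁴
  105–131 m: Δρ/Δz = 0.08/26 = 3.1 × 10⁻³ kg m⁻⁴
  131–227 m: Δρ/Δz = 2.79/96 = 0.029 kg m⁻⁴
The largest gradient is in the 88–105 m interval — the pycnocline.

88–105 m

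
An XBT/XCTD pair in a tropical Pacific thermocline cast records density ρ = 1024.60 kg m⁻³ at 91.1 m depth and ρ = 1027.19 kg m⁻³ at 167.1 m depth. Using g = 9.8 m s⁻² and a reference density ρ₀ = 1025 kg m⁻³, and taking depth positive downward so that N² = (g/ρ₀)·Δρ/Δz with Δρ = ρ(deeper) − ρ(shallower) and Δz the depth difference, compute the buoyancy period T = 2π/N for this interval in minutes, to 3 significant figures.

Δρ = 1027.19 − 1024.60 = 2.59 kg m⁻³ over Δz = 167.1 − 91.1 = 76 m.
N² = (9.8/1025) × (2.59/76) = 3.2583 × 10⁻⁴ s⁻².
N = √(3.2583 × 10⁻⁴) = 0.018051 rad s⁻¹, so T = 2π/N = 348.08 s = 5.8013 min ≈ 5.80 min.

5.80 min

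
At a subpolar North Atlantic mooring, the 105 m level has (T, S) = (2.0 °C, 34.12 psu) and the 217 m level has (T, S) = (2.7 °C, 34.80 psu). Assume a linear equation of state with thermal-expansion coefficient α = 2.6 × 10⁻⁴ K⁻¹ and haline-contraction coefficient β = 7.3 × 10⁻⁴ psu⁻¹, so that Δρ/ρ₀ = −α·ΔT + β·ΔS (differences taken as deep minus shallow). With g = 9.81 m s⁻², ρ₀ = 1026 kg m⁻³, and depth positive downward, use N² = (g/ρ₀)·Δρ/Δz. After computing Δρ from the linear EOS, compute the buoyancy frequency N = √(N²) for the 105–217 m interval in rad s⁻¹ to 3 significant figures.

ΔT = +0.7 K, ΔS = +0.68 psu (deep − shallow).
Δρ/ρ₀ = −αΔT + βΔS = -1.82 × 10⁻⁴ + 4.964 × 10⁻⁴ = 3.144 × 10⁻⁴, so Δρ ≈ 0.3226 kg m⁻³.
N² = (g/ρ₀)·Δρ/Δz = g·(Δρ/ρ₀)/Δz = 9.81 × 3.144 × 10⁻⁴ / 112 = 2.7538 × 10⁻⁵ s⁻².
N = √(2.7538 × 10⁻⁵) = 5.2477 × 10⁻³ rad s⁻¹ ≈ 5.25 × 10⁻³ rad s⁻¹.

5.25 × 10⁻³ rad s⁻¹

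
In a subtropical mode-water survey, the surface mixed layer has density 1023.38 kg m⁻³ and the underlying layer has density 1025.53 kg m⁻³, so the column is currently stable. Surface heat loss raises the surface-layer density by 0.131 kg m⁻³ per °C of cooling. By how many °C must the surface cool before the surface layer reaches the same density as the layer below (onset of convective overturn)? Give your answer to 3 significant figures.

Density deficit of the surface layer: 1025.53 − 1023.38 = 2.15 kg m⁻³.
Required change = 2.15 / 0.131 = 16.4 °C.

16.4 °C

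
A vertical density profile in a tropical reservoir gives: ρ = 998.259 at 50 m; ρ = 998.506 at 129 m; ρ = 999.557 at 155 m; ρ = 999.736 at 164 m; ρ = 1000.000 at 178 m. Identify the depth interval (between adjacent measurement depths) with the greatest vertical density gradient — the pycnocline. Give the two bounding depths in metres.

Compute the density gradient over each adjacent pair:
  50–129 m: Δρ/Δz = 0.247/79 = 3.1 × 10⁻³ kg m⁻⁴
  129–155 m: Δρ/Δz = 1.051/26 = 0.040 kg m⁻⁴
  155–164 m: Δρ/Δz = 0.179/9 = 0.020 kg m⁻⁴
  164–178 m: Δρ/Δz = 0.264/14 = 0.019 kg m⁻⁴
The largest gradient is in the 129–155 m interval — the pycnocline.

129–155 m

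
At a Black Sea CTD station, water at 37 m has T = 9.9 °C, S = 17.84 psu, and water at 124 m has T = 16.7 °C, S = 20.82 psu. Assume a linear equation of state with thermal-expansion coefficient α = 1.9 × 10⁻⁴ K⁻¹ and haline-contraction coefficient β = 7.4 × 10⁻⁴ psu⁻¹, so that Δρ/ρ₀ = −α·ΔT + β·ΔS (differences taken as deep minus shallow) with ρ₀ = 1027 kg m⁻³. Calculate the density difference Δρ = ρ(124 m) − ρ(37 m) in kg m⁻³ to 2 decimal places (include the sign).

ΔT = +6.8 K, ΔS = +2.98 psu (deep − shallow).
Δρ/ρ₀ = −(1.9 × 10⁻⁴)(+6.8) + (7.4 × 10⁻⁴)(+2.98) = 9.132 × 10⁻⁴.
Δρ = 1027 × (9.132 × 10⁻⁴) = +0.94 kg m⁻³.
Positive Δρ: denser below, stable.

+0.94 kg m⁻³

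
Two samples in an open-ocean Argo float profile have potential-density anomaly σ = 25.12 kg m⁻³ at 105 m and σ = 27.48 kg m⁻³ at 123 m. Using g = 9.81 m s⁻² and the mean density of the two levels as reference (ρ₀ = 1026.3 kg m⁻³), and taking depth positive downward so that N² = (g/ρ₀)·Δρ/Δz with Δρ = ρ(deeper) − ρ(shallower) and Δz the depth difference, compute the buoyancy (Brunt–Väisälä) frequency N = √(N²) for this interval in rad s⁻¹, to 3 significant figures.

0.0354 rad s⁻¹

Δρ = 1027.48 − 1025.12 = 2.36 kg m⁻³ over Δz = 123 − 105 = 18 m.
N² = (9.81/1026.3) × (2.36/18) = 1.2532 × 10⁻³ s⁻².
N = √(1.2532 × 10⁻³) = 0.035401 rad s⁻¹ ≈ 0.0354 rad s⁻¹.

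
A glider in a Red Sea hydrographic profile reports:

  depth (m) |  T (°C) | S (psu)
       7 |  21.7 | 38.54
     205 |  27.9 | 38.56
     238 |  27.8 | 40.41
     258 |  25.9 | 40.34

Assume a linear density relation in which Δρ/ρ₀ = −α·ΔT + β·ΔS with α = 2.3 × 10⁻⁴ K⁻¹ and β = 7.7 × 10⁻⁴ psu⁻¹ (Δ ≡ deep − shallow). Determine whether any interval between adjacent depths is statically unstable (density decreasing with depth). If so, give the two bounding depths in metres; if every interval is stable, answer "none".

7–205 m

Evaluate Δρ/ρ₀ = −αΔT + βΔS across each adjacent pair:
  7–205 m: −αΔT+βΔS = −(2.3 × 10⁻⁴)(+6.2)+(7.7 × 10⁻⁴)(+0.02) = -1.4 × 10⁻³ → UNSTABLE
  205–238 m: −αΔT+βΔS = −(2.3 × 10⁻⁴)(-0.1)+(7.7 × 10⁻⁴)(+1.85) = 1.4 × 10⁻³ → stable
  238–258 m: −αΔT+βΔS = −(2.3 × 10⁻⁴)(-1.9)+(7.7 × 10⁻⁴)(-0.07) = 3.8 × 10⁻⁴ → stable
The 7–205 m interval has Δρ < 0: lighter water underlies denser water.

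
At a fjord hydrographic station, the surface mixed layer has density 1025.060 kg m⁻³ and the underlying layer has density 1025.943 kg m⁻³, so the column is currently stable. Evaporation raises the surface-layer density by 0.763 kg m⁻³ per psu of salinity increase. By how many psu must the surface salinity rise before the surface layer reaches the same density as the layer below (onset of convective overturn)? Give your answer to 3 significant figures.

Density deficit of the surface layer: 1025.943 − 1025.060 = 0.883 kg m⁻³.
Required change = 0.883 / 0.763 = 1.16 psu.

1.16 psu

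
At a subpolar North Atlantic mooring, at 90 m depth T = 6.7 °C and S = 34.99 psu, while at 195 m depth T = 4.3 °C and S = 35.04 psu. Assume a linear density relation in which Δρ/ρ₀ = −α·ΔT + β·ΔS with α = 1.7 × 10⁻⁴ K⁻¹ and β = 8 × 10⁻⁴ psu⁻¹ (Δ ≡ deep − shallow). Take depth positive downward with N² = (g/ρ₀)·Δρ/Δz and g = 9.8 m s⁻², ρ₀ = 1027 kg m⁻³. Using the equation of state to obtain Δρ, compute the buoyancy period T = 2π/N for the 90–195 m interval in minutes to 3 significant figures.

ΔT = -2.4 K, ΔS = +0.05 psu (deep − shallow).
Δρ/ρ₀ = −αΔT + βΔS = 4.08 × 10⁻⁴ + 4.00 × 10⁻⁵ = 4.48 × 10⁻⁴, so Δρ ≈ 0.4601 kg m⁻³.
N² = (g/ρ₀)·Δρ/Δz = g·(Δρ/ρ₀)/Δz = 9.8 × 4.48 × 10⁻⁴ / 105 = 4.1813 × 10⁻⁵ s⁻².
N = √(4.1813 × 10⁻⁵) = 6.4663 × 10⁻³ rad s⁻¹ → T = 2π/N = 971.68 s = 16.195 min ≈ 16.2 min.

16.2 min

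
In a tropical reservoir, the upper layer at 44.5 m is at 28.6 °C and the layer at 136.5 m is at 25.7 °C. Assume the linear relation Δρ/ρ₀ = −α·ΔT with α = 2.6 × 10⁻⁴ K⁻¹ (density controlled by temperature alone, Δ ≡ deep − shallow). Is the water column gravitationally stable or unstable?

ΔT = 25.7 − 28.6 = -2.9 K, so Δρ/ρ₀ = −αΔT = 7.54 × 10⁻⁴.
Δρ/ρ₀ > 0, so Δρ > 0: deeper water is denser → statically stable.

stable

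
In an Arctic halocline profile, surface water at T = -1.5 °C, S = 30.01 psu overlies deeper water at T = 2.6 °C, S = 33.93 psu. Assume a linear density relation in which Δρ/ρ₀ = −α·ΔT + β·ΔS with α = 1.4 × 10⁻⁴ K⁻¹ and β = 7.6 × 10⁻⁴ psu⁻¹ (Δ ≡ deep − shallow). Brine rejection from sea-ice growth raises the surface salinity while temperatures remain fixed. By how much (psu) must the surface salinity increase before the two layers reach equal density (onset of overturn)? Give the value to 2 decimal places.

3.16 psu

Neutral buoyancy requires −α(T_deep − T_surf) + β(S_deep − S_surf′) = 0.
S_surf′ = S_deep − (α/β)·ΔT = 33.93 − (1.4 × 10⁻⁴/7.6 × 10⁻⁴)·(+4.1) = 33.1747 psu.
Increase required: 33.1747 − 30.01 = 3.1647 psu.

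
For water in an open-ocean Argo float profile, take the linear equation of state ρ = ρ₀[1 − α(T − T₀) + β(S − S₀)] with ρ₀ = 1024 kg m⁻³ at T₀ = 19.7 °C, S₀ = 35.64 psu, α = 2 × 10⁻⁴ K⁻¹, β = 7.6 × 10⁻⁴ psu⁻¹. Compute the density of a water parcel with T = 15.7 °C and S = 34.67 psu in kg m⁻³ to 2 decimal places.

1024.06 kg m⁻³

T − T₀ = -4.0 K, S − S₀ = -0.97 psu.
Bracket = 1 − α·(-4.0) + β·(-0.97) = 1 + (6.28 × 10⁻⁵) = 1.0000628.
ρ = 1024 × 1.0000628 = 1024.06 kg m⁻³.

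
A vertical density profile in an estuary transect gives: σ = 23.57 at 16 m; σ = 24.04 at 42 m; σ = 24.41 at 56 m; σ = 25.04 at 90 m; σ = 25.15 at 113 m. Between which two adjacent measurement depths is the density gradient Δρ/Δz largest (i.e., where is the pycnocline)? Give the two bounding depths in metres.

42–56 m

Compute the density gradient over each adjacent pair:
  16–42 m: Δρ/Δz = 0.47/26 = 0.018 kg m⁻⁴
  42–56 m: Δρ/Δz = 0.37/14 = 0.026 kg m⁻⁴
  56–90 m: Δρ/Δz = 0.63/34 = 0.019 kg m⁻⁴
  90–113 m: Δρ/Δz = 0.11/23 = 4.8 × 10⁻³ kg m⁻⁴
The largest gradient is in the 42–56 m interval — the pycnocline.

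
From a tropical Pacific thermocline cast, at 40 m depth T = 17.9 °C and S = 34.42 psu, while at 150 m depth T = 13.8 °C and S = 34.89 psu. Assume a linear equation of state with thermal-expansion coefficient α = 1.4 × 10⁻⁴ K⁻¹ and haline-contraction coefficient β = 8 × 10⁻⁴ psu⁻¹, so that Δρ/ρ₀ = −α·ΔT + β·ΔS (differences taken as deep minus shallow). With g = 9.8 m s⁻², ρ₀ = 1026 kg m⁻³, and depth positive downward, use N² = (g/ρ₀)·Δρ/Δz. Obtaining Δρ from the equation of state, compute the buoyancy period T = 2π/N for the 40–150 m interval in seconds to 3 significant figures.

683 s

ΔT = -4.1 K, ΔS = +0.47 psu (deep − shallow).
Δρ/ρ₀ = −αΔT + βΔS = 5.74 × 10⁻⁴ + 3.76 × 10⁻⁴ = 9.50 × 10⁻⁴, so Δρ ≈ 0.9747 kg m⁻³.
N² = (g/ρ₀)·Δρ/Δz = g·(Δρ/ρ₀)/Δz = 9.8 × 9.50 × 10⁻⁴ / 110 = 8.4636 × 10⁻⁵ s⁻².
N = √(8.4636 × 10⁻⁵) = 9.1998 × 10⁻³ rad s⁻¹ → T = 2π/N = 682.97 s ≈ 683 s.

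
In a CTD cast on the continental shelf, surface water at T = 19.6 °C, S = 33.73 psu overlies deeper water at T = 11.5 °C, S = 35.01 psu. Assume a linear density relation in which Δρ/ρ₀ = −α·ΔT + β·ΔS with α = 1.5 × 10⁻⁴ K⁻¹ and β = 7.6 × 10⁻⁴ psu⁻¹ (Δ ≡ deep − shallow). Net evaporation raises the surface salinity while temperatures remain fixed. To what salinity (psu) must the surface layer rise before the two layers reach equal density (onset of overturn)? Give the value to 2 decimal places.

36.61 psu

Neutral buoyancy requires −α(T_deep − T_surf) + β(S_deep − S_surf′) = 0.
S_surf′ = S_deep − (α/β)·ΔT = 35.01 − (1.5 × 10⁻⁴/7.6 × 10⁻⁴)·(-8.1) = 36.6087 psu.
Increase required: 36.6087 − 33.73 = 2.8787 psu.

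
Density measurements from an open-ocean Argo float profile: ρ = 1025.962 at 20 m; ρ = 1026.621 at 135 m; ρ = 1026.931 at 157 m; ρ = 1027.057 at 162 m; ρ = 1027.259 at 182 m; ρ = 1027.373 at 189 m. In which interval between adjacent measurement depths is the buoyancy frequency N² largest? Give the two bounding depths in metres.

157–162 m

Compute the density gradient over each adjacent pair:
  20–135 m: Δρ/Δz = 0.659/115 = 5.7 × 10⁻³ kg m⁻⁴
  135–157 m: Δρ/Δz = 0.310/22 = 0.014 kg m⁻⁴
  157–162 m: Δρ/Δz = 0.126/5 = 0.025 kg m⁻⁴
  162–182 m: Δρ/Δz = 0.202/20 = 0.010 kg m⁻⁴
  182–189 m: Δρ/Δz = 0.114/7 = 0.016 kg m⁻⁴
The largest gradient is in the 157–162 m interval — the pycnocline.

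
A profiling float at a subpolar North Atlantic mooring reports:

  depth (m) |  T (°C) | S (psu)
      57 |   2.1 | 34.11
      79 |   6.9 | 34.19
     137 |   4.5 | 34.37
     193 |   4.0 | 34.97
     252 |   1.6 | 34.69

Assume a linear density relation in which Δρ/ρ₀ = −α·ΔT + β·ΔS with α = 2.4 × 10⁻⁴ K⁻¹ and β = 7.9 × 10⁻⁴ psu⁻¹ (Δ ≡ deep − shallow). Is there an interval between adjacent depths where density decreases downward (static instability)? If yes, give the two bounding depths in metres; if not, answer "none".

Evaluate Δρ/ρ₀ = −αΔT + βΔS across each adjacent pair:
  57–79 m: −αΔT+βΔS = −(2.4 × 10⁻⁴)(+4.8)+(7.9 × 10⁻⁴)(+0.08) = -1.1 × 10⁻³ → UNSTABLE
  79–137 m: −αΔT+βΔS = −(2.4 × 10⁻⁴)(-2.4)+(7.9 × 10⁻⁴)(+0.18) = 7.2 × 10⁻⁴ → stable
  137–193 m: −αΔT+βΔS = −(2.4 × 10⁻⁴)(-0.5)+(7.9 × 10⁻⁴)(+0.60) = 5.9 × 10⁻⁴ → stable
  193–252 m: −αΔT+βΔS = −(2.4 × 10⁻⁴)(-2.4)+(7.9 × 10⁻⁴)(-0.28) = 3.5 × 10⁻⁴ → stable
The 57–79 m interval has Δρ < 0: lighter water underlies denser water.

57–79 m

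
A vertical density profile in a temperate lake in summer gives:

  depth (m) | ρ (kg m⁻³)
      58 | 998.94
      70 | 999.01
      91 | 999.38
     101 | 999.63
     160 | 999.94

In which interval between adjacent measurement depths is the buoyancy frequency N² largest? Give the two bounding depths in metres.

91–101 m

Compute the density gradient over each adjacent pair:
  58–70 m: Δρ/Δz = 0.07/12 = 5.8 × 10⁻³ kg m⁻⁴
  70–91 m: Δρ/Δz = 0.37/21 = 0.018 kg m⁻⁴
  91–101 m: Δρ/Δz = 0.25/10 = 0.025 kg m⁻⁴
  101–160 m: Δρ/Δz = 0.31/59 = 5.3 × 10⁻³ kg m⁻⁴
The largest gradient is in the 91–101 m interval — the pycnocline.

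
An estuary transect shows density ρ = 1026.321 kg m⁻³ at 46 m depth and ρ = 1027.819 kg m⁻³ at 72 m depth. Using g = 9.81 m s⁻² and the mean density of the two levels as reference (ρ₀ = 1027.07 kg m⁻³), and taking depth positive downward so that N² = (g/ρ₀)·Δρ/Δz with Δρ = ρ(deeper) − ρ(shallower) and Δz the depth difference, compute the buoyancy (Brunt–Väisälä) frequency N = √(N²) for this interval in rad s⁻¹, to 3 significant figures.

Δρ = 1027.819 − 1026.321 = 1.498 kg m⁻³ over Δz = 72 − 46 = 26 m.
N² = (9.81/1027.07) × (1.498/26) = 5.5031 × 10⁻⁴ s⁻².
N = √(5.5031 × 10⁻⁴) = 0.023459 rad s⁻¹ ≈ 0.0235 rad s⁻¹.

0.0235 rad s⁻¹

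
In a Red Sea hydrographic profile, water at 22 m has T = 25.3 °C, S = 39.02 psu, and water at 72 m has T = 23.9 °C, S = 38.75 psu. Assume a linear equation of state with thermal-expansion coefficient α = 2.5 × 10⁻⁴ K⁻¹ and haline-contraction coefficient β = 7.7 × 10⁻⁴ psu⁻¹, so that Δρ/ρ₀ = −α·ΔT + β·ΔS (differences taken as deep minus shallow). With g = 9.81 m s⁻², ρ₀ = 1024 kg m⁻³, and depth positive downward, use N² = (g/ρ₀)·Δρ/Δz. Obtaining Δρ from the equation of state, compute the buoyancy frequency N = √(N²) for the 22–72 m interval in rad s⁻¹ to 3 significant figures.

ΔT = -1.4 K, ΔS = -0.27 psu (deep − shallow).
Δρ/ρ₀ = −αΔT + βΔS = 3.50 × 10⁻⁴ − 2.079 × 10⁻⁴ = 1.421 × 10⁻⁴, so Δρ ≈ 0.1455 kg m⁻³.
N² = (g/ρ₀)·Δρ/Δz = g·(Δρ/ρ₀)/Δz = 9.81 × 1.421 × 10⁻⁴ / 50 = 2.7880 × 10⁻⁵ s⁻².
N = √(2.7880 × 10⁻⁵) = 5.2802 × 10⁻³ rad s⁻¹ ≈ 5.28 × 10⁻³ rad s⁻¹.

5.28 × 10⁻³ rad s⁻¹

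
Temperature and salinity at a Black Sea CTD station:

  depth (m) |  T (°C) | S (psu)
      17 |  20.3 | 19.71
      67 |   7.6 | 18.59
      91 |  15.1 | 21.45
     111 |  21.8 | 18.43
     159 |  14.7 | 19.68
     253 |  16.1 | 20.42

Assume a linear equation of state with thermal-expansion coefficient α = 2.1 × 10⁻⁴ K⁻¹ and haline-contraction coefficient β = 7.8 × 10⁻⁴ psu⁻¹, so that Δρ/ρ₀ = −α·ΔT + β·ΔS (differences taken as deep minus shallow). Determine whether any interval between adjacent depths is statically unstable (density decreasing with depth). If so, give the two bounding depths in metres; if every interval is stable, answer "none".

Evaluate Δρ/ρ₀ = −αΔT + βΔS across each adjacent pair:
  17–67 m: −αΔT+βΔS = −(2.1 × 10⁻⁴)(-12.7)+(7.8 × 10⁻⁴)(-1.12) = 1.8 × 10⁻³ → stable
  67–91 m: −αΔT+βΔS = −(2.1 × 10⁻⁴)(+7.5)+(7.8 × 10⁻⁴)(+2.86) = 6.6 × 10⁻⁴ → stable
  91–111 m: −αΔT+βΔS = −(2.1 × 10⁻⁴)(+6.7)+(7.8 × 10⁻⁴)(-3.02) = -3.8 × 10⁻³ → UNSTABLE
  111–159 m: −αΔT+βΔS = −(2.1 × 10⁻⁴)(-7.1)+(7.8 × 10⁻⁴)(+1.25) = 2.5 × 10⁻³ → stable
  159–253 m: −αΔT+βΔS = −(2.1 × 10⁻⁴)(+1.4)+(7.8 × 10⁻⁴)(+0.74) = 2.8 × 10⁻⁴ → stable
The 91–111 m interval has Δρ < 0: lighter water underlies denser water.

91–111 m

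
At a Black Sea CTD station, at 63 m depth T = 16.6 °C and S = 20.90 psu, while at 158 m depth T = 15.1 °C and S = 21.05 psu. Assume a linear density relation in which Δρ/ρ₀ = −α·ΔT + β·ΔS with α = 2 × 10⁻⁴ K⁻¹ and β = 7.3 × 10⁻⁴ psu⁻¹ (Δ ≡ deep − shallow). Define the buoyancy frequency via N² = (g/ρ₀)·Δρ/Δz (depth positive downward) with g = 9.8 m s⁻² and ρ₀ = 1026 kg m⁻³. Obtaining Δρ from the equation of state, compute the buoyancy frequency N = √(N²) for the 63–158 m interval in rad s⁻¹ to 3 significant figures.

6.50 × 10⁻³ rad s⁻¹

ΔT = -1.5 K, ΔS = +0.15 psu (deep − shallow).
Δρ/ρ₀ = −αΔT + βΔS = 3.00 × 10⁻⁴ + 1.095 × 10⁻⁴ = 4.095 × 10⁻⁴, so Δρ ≈ 0.4201 kg m⁻³.
N² = (g/ρ₀)·Δρ/Δz = g·(Δρ/ρ₀)/Δz = 9.8 × 4.095 × 10⁻⁴ / 95 = 4.2243 × 10⁻⁵ s⁻².
N = √(4.2243 × 10⁻⁵) = 6.4995 × 10⁻³ rad s⁻¹ ≈ 6.50 × 10⁻³ rad s⁻¹.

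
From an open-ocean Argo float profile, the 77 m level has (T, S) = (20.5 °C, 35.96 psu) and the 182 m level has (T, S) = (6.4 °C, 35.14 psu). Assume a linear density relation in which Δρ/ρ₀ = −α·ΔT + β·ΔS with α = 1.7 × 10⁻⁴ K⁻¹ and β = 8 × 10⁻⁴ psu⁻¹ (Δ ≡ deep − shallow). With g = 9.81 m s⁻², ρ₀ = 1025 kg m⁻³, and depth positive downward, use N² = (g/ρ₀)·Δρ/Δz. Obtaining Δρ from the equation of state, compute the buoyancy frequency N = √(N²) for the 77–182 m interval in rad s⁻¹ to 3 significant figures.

0.0128 rad s⁻¹

ΔT = -14.1 K, ΔS = -0.82 psu (deep − shallow).
Δρ/ρ₀ = −αΔT + βΔS = 2.397 × 10⁻³ − 6.56 × 10⁻⁴ = 1.741 × 10⁻³, so Δρ ≈ 1.785 kg m⁻³.
N² = (g/ρ₀)·Δρ/Δz = g·(Δρ/ρ₀)/Δz = 9.81 × 1.741 × 10⁻³ / 105 = 1.6266 × 10⁻⁴ s⁻².
N = √(1.6266 × 10⁻⁴) = 0.012754 rad s⁻¹ ≈ 0.0128 rad s⁻¹.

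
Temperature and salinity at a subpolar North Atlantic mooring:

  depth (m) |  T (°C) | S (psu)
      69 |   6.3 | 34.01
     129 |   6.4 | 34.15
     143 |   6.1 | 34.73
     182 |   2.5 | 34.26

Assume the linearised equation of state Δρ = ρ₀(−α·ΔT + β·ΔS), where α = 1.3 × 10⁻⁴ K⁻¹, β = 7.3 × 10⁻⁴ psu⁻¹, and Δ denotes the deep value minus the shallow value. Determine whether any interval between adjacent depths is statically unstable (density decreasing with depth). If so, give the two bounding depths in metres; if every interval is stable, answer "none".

Evaluate Δρ/ρ₀ = −αΔT + βΔS across each adjacent pair:
  69–129 m: −αΔT+βΔS = −(1.3 × 10⁻⁴)(+0.1)+(7.3 × 10⁻⁴)(+0.14) = 8.9 × 10⁻⁵ → stable
  129–143 m: −αΔT+βΔS = −(1.3 × 10⁻⁴)(-0.3)+(7.3 × 10⁻⁴)(+0.58) = 4.6 × 10⁻⁴ → stable
  143–182 m: −αΔT+βΔS = −(1.3 × 10⁻⁴)(-3.6)+(7.3 × 10⁻⁴)(-0.47) = 1.2 × 10⁻⁴ → stable
Every interval has Δρ > 0: the column is stably stratified throughout.

none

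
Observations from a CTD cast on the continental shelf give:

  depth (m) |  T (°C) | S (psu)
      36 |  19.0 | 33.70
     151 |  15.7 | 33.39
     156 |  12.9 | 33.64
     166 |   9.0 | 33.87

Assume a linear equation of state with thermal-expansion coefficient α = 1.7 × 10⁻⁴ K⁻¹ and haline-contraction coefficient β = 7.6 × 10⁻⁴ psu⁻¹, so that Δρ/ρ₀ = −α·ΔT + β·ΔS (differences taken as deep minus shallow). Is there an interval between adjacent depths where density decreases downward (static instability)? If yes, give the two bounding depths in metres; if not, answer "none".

none

Evaluate Δρ/ρ₀ = −αΔT + βΔS across each adjacent pair:
  36–151 m: −αΔT+βΔS = −(1.7 × 10⁻⁴)(-3.3)+(7.6 × 10⁻⁴)(-0.31) = 3.3 × 10⁻⁴ → stable
  151–156 m: −αΔT+βΔS = −(1.7 × 10⁻⁴)(-2.8)+(7.6 × 10⁻⁴)(+0.25) = 6.7 × 10⁻⁴ → stable
  156–166 m: −αΔT+βΔS = −(1.7 × 10⁻⁴)(-3.9)+(7.6 × 10⁻⁴)(+0.23) = 8.4 × 10⁻⁴ → stable
Every interval has Δρ > 0: the column is stably stratified throughout.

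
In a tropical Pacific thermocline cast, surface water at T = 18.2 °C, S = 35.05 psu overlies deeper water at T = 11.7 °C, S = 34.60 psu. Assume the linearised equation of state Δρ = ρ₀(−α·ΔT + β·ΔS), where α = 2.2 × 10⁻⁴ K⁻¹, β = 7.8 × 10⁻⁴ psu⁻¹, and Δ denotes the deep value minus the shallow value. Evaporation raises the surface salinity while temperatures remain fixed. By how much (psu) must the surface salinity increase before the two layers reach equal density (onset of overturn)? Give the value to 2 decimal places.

1.38 psu

Neutral buoyancy requires −α(T_deep − T_surf) + β(S_deep − S_surf′) = 0.
S_surf′ = S_deep − (α/β)·ΔT = 34.60 − (2.2 × 10⁻⁴/7.8 × 10⁻⁴)·(-6.5) = 36.4333 psu.
Increase required: 36.4333 − 35.05 = 1.3833 psu.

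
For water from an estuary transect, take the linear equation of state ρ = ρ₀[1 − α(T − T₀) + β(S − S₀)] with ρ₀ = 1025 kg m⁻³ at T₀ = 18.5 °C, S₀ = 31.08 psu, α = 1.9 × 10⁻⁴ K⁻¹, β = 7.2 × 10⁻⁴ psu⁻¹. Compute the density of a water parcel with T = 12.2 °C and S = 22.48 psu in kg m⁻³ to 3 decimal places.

T − T₀ = -6.3 K, S − S₀ = -8.60 psu.
Bracket = 1 − α·(-6.3) + β·(-8.60) = 1 + (-4.995 × 10⁻³) = 0.9950050.
ρ = 1025 × 0.9950050 = 1019.880 kg m⁻³.

1019.880 kg m⁻³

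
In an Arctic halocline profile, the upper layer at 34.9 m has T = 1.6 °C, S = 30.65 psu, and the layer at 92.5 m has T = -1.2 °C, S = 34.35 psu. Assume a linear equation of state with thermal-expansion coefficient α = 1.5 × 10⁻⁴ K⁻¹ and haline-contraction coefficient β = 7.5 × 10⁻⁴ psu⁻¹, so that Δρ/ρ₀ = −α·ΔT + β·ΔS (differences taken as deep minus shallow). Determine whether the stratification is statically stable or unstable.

ΔT = -1.2 − 1.6 = -2.8 K and ΔS = 34.35 − 30.65 = +3.70 psu (deep − shallow).
−αΔT = 4.20 × 10⁻⁴; βΔS = 2.775 × 10⁻³; sum Δρ/ρ₀ = 3.195 × 10⁻³.
Δρ/ρ₀ > 0, so Δρ > 0: deeper water is denser → statically stable.

stable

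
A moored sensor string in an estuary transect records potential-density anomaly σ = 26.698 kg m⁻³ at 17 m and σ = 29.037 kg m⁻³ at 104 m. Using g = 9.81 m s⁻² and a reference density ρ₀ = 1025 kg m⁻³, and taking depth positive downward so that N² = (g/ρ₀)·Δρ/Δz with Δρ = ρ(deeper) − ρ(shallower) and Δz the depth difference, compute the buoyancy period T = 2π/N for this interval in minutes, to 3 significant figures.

6.53 min

Δρ = 1029.037 − 1026.698 = 2.339 kg m⁻³ over Δz = 104 − 17 = 87 m.
N² = (9.81/1025) × (2.339/87) = 2.5731 × 10⁻⁴ s⁻².
N = √(2.5731 × 10⁻⁴) = 0.016041 rad s⁻¹, so T = 2π/N = 391.70 s = 6.5283 min ≈ 6.53 min.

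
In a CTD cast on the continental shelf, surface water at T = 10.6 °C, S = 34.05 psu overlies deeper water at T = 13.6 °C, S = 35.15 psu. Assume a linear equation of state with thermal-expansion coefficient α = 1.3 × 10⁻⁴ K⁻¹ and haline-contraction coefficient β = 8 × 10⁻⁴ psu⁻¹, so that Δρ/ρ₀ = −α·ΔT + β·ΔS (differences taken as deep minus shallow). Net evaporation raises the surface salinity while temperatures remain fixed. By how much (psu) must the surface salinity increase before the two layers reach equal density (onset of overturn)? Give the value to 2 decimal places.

0.61 psu

Neutral buoyancy requires −α(T_deep − T_surf) + β(S_deep − S_surf′) = 0.
S_surf′ = S_deep − (α/β)·ΔT = 35.15 − (1.3 × 10⁻⁴/8 × 10⁻⁴)·(+3.0) = 34.6625 psu.
Increase required: 34.6625 − 34.05 = 0.6125 psu.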